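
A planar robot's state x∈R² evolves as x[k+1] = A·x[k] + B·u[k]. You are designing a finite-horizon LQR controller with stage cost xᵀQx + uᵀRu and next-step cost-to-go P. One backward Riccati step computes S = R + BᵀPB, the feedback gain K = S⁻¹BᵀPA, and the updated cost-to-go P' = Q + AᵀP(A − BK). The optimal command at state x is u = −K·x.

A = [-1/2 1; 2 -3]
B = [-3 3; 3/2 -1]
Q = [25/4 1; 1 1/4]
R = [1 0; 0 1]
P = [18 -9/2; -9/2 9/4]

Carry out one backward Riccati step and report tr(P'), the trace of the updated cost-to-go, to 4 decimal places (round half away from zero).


14.7930

BᵀP = [-60.7500 16.8750; 58.5000 -15.7500]
S = R + BᵀPB = [1 0; 0 1] + [207.5625 -199.1250; -199.1250 191.2500] = [208.5625 -199.1250; -199.1250 192.2500]
BᵀPA = [64.1250 -111.3750; -60.7500 105.7500]
K = S⁻¹·BᵀPA = [0.5191 -0.7957; 0.2217 -0.2741]
A−BK = [0.3923 -0.5648; 1.4430 -2.0806]
AᵀP(A−BK) = [2.6791 -3.8767; -3.8767 5.6139]
P' = Q + AᵀP(A−BK) = [8.9291 -2.8767; -2.8767 5.8639]
tr(P') = 14.7930


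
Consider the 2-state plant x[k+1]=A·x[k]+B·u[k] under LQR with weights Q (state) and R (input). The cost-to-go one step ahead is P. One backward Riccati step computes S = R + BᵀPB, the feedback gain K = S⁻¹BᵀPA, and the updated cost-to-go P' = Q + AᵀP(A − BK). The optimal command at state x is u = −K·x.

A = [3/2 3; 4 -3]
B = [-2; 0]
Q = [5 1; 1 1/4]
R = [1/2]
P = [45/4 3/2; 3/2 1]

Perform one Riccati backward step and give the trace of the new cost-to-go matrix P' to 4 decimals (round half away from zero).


26.5968

BᵀP = [-22.5000 -3.0000]
S = R + BᵀPB = [1/2] + [45.0000] = [45.5000]
BᵀPA = [-45.7500 -58.5000]
K = S⁻¹·BᵀPA = [-1.0055 -1.2857]
A−BK = [-0.5110 0.4286; 4.0000 -3.0000]
AᵀP(A−BK) = [13.3111 -8.9464; -8.9464 8.0357]
P' = Q + AᵀP(A−BK) = [18.3111 -7.9464; -7.9464 8.2857]
tr(P') = 26.5968


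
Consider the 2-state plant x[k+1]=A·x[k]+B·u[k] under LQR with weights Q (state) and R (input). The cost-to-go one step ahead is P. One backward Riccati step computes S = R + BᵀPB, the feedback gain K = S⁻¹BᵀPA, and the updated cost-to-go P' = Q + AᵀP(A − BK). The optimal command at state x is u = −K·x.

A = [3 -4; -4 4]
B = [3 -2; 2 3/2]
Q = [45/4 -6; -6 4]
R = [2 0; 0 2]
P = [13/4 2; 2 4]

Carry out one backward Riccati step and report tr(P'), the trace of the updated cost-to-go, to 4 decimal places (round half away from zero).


BᵀP = [13.7500 14.0000; -3.5000 2.0000]
S = R + BᵀPB = [2 0; 0 2] + [69.2500 -6.5000; -6.5000 10.0000] = [71.2500 -6.5000; -6.5000 12.0000]
BᵀPA = [-14.7500 1.0000; -18.5000 22.0000]
K = S⁻¹·BᵀPA = [-0.3657 0.1907; -1.7398 1.9366]
A−BK = [0.6177 -0.6989; -0.6589 0.7136]
AᵀP(A−BK) = [7.6696 -8.3593; -8.3593 9.2033]
P' = Q + AᵀP(A−BK) = [18.9196 -14.3593; -14.3593 13.2033]
tr(P') = 32.1230

32.1230


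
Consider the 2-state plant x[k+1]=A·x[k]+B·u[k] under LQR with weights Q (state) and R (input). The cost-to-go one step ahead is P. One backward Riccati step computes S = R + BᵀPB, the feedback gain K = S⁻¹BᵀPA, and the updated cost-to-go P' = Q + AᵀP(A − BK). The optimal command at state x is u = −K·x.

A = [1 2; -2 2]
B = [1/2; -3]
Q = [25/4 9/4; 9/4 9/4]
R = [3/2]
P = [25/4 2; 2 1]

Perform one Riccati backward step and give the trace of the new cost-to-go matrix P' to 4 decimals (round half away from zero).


BᵀP = [-2.8750 -2.0000]
S = R + BᵀPB = [3/2] + [4.5625] = [6.0625]
BᵀPA = [1.1250 -9.7500]
K = S⁻¹·BᵀPA = [0.1856 -1.6082]
A−BK = [0.9072 2.8041; -1.4433 -2.8247]
AᵀP(A−BK) = [2.0412 6.3093; 6.3093 29.3196]
P' = Q + AᵀP(A−BK) = [8.2912 8.5593; 8.5593 31.5696]
tr(P') = 39.8608

39.8608


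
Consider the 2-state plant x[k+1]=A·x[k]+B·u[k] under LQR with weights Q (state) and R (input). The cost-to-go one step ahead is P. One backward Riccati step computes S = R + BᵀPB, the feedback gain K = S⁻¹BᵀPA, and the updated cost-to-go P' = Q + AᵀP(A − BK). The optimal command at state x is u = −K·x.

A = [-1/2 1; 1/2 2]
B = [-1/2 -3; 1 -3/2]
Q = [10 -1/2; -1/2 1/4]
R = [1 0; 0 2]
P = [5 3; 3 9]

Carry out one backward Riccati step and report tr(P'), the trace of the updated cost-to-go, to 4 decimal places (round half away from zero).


BᵀP = [0.5000 7.5000; -19.5000 -22.5000]
S = R + BᵀPB = [1 0; 0 2] + [7.2500 -12.7500; -12.7500 92.2500] = [8.2500 -12.7500; -12.7500 94.2500]
BᵀPA = [3.5000 15.5000; -1.5000 -64.5000]
K = S⁻¹·BᵀPA = [0.5053 1.0382; 0.0524 -0.5439]
A−BK = [-0.0900 -0.1126; 0.0734 0.1459]
AᵀP(A−BK) = [0.3102 0.5504; 0.5504 1.8260]
P' = Q + AᵀP(A−BK) = [10.3102 0.0504; 0.0504 2.0760]
tr(P') = 12.3862

12.3862


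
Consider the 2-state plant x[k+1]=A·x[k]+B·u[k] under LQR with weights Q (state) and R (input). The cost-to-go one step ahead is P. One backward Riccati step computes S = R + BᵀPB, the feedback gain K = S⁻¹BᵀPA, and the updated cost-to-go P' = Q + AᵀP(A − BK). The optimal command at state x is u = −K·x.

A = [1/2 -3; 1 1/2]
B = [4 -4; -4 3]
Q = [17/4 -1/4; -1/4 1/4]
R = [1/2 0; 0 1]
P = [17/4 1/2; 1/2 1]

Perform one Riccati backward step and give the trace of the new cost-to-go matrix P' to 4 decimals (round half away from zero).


8.8775

BᵀP = [15.0000 -2.0000; -15.5000 1.0000]
S = R + BᵀPB = [1/2 0; 0 1] + [68.0000 -66.0000; -66.0000 65.0000] = [68.5000 -66.0000; -66.0000 66.0000]
BᵀPA = [5.5000 -46.0000; -6.7500 47.0000]
K = S⁻¹·BᵀPA = [-0.5000 0.4000; -0.6023 1.1121]
A−BK = [0.0909 -0.1515; 0.8068 -1.2364]
AᵀP(A−BK) = [1.2472 -1.9432; -1.9432 3.1303]
P' = Q + AᵀP(A−BK) = [5.4972 -2.1932; -2.1932 3.3803]
tr(P') = 8.8775


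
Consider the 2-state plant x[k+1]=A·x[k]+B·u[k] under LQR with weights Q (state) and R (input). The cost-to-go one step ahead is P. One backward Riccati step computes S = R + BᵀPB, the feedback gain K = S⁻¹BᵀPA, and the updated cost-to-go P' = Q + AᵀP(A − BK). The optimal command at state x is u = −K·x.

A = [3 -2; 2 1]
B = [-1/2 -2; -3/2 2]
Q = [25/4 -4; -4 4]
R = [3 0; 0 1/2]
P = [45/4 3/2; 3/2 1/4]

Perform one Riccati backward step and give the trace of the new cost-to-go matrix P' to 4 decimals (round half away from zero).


BᵀP = [-7.8750 -1.1250; -19.5000 -2.5000]
S = R + BᵀPB = [3 0; 0 1/2] + [5.6250 13.5000; 13.5000 34.0000] = [8.6250 13.5000; 13.5000 34.5000]
BᵀPA = [-25.8750 14.6250; -63.5000 36.5000]
K = S⁻¹·BᵀPA = [-0.3073 0.1024; -1.7203 1.0179]
A−BK = [-0.5943 0.0870; 4.9797 -0.8821]
AᵀP(A−BK) = [3.0575 -1.2136; -1.2136 0.5990]
P' = Q + AᵀP(A−BK) = [9.3075 -5.2136; -5.2136 4.5990]
tr(P') = 13.9065

13.9065


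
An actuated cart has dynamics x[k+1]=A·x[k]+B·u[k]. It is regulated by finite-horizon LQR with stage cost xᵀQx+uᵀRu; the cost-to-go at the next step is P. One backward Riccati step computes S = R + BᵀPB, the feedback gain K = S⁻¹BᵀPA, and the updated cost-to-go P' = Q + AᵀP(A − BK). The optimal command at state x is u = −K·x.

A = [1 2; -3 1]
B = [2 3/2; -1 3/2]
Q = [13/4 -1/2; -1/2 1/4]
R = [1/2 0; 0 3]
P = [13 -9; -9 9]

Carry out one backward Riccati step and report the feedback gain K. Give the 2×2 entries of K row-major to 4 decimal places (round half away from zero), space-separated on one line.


BᵀP = [35.0000 -27.0000; 6.0000 0.0000]
S = R + BᵀPB = [1/2 0; 0 3] + [97.0000 12.0000; 12.0000 9.0000] = [97.5000 12.0000; 12.0000 12.0000]
BᵀPA = [116.0000 43.0000; 6.0000 12.0000]
K = S⁻¹·BᵀPA = [1.2865 0.3626; -0.7865 0.6374]
A−BK = [-0.3933 0.3187; -0.5336 0.4064]
AᵀP(A−BK) = [3.4795 -1.8830; -1.8830 1.7602]
P' = Q + AᵀP(A−BK) = [6.7295 -2.3830; -2.3830 2.0102]
tr(P') = 8.7398

1.2865 0.3626 -0.7865 0.6374


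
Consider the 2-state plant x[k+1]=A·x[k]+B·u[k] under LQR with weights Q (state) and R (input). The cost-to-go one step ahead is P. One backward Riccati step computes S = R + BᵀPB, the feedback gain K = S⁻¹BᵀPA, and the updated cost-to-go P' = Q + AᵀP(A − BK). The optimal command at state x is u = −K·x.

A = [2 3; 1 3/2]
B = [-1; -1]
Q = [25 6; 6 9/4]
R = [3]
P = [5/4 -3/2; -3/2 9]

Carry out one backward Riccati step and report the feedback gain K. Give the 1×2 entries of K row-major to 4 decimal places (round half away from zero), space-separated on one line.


BᵀP = [0.2500 -7.5000]
S = R + BᵀPB = [3] + [7.2500] = [10.2500]
BᵀPA = [-7.0000 -10.5000]
K = S⁻¹·BᵀPA = [-0.6829 -1.0244]
A−BK = [1.3171 1.9756; 0.3171 0.4756]
AᵀP(A−BK) = [3.2195 4.8293; 4.8293 7.2439]
P' = Q + AᵀP(A−BK) = [28.2195 10.8293; 10.8293 9.4939]
tr(P') = 37.7134

-0.6829 -1.0244


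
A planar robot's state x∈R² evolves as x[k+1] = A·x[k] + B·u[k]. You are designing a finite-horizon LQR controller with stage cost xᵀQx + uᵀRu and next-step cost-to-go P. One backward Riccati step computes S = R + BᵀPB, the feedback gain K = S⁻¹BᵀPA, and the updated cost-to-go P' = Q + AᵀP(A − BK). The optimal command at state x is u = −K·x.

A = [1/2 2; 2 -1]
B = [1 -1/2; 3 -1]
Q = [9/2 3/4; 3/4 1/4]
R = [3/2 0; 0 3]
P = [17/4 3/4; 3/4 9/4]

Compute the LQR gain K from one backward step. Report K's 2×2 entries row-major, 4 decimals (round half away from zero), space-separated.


0.5709 0.0526 -0.0779 -0.3624

BᵀP = [6.5000 7.5000; -2.8750 -2.6250]
S = R + BᵀPB = [3/2 0; 0 3] + [29.0000 -10.7500; -10.7500 4.0625] = [30.5000 -10.7500; -10.7500 7.0625]
BᵀPA = [18.2500 5.5000; -6.6875 -3.1250]
K = S⁻¹·BᵀPA = [0.5709 0.0526; -0.0779 -0.3624]
A−BK = [-0.1099 1.7662; 0.2094 -1.5202]
AᵀP(A−BK) = [0.6225 -1.0085; -1.0085 14.8282]
P' = Q + AᵀP(A−BK) = [5.1225 -0.2585; -0.2585 15.0782]
tr(P') = 20.2007


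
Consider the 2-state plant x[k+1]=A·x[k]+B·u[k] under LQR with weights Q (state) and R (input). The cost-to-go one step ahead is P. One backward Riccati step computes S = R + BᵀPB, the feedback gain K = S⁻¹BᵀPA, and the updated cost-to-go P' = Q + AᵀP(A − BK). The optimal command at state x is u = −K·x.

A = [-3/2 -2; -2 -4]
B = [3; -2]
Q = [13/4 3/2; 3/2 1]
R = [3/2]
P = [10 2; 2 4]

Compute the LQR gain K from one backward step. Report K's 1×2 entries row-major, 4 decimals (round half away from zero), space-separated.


-0.4192 -0.5269

BᵀP = [26.0000 -2.0000]
S = R + BᵀPB = [3/2] + [82.0000] = [83.5000]
BᵀPA = [-35.0000 -44.0000]
K = S⁻¹·BᵀPA = [-0.4192 -0.5269]
A−BK = [-0.2425 -0.4192; -2.8383 -5.0539]
AᵀP(A−BK) = [35.8293 63.5569; 63.5569 112.8144]
P' = Q + AᵀP(A−BK) = [39.0793 65.0569; 65.0569 113.8144]
tr(P') = 152.8937


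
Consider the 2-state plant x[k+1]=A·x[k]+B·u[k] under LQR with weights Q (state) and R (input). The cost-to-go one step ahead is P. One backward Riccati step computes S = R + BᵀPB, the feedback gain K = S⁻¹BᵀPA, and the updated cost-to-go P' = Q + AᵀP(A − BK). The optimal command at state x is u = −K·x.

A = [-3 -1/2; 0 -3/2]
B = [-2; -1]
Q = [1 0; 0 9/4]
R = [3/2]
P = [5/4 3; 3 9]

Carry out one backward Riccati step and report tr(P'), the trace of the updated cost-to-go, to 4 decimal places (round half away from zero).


6.4784

BᵀP = [-5.5000 -15.0000]
S = R + BᵀPB = [3/2] + [26.0000] = [27.5000]
BᵀPA = [16.5000 25.2500]
K = S⁻¹·BᵀPA = [0.6000 0.9182]
A−BK = [-1.8000 1.3364; 0.6000 -0.5818]
AᵀP(A−BK) = [1.3500 0.2250; 0.2250 1.8784]
P' = Q + AᵀP(A−BK) = [2.3500 0.2250; 0.2250 4.1284]
tr(P') = 6.4784


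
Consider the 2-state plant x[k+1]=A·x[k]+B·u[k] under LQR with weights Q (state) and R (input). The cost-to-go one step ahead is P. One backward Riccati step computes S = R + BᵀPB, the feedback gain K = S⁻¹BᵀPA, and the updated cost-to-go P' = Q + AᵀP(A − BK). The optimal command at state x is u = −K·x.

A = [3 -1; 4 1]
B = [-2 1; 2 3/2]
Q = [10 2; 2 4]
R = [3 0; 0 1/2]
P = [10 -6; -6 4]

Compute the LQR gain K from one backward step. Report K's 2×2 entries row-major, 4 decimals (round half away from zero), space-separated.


BᵀP = [-32.0000 20.0000; 1.0000 0.0000]
S = R + BᵀPB = [3 0; 0 1/2] + [104.0000 -2.0000; -2.0000 1.0000] = [107.0000 -2.0000; -2.0000 1.5000]
BᵀPA = [-16.0000 52.0000; 3.0000 -1.0000]
K = S⁻¹·BᵀPA = [-0.1150 0.4856; 1.8466 -0.0192]
A−BK = [0.9233 -0.0096; 1.4601 0.0575]
AᵀP(A−BK) = [2.6198 -0.1725; -0.1725 0.7284]
P' = Q + AᵀP(A−BK) = [12.6198 1.8275; 1.8275 4.7284]
tr(P') = 17.3482

-0.1150 0.4856 1.8466 -0.0192


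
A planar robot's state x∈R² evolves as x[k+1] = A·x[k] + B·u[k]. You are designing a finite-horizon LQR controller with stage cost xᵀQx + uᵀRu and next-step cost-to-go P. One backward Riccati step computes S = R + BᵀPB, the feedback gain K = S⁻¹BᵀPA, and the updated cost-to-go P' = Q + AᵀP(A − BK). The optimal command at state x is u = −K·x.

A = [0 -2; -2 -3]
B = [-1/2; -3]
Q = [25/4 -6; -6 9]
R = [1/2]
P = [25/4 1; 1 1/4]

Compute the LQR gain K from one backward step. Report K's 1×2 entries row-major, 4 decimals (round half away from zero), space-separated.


BᵀP = [-6.1250 -1.2500]
S = R + BᵀPB = [1/2] + [6.8125] = [7.3125]
BᵀPA = [2.5000 16.0000]
K = S⁻¹·BᵀPA = [0.3419 2.1880]
A−BK = [0.1709 -0.9060; -0.9744 3.5641]
AᵀP(A−BK) = [0.1453 0.0299; 0.0299 4.2415]
P' = Q + AᵀP(A−BK) = [6.3953 -5.9701; -5.9701 13.2415]
tr(P') = 19.6368

0.3419 2.1880


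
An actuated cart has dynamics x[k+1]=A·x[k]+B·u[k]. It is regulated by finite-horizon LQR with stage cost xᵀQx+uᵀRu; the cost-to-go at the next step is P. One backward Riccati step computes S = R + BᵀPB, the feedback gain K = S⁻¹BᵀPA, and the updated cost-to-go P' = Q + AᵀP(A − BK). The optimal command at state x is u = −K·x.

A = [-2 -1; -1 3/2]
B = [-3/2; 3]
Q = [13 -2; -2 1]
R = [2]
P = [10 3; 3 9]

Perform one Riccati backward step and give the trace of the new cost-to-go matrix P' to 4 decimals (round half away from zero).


74.7174

BᵀP = [-6.0000 22.5000]
S = R + BᵀPB = [2] + [76.5000] = [78.5000]
BᵀPA = [-10.5000 39.7500]
K = S⁻¹·BᵀPA = [-0.1338 0.5064]
A−BK = [-2.2006 -0.2404; -0.5987 -0.0191]
AᵀP(A−BK) = [59.5955 5.8169; 5.8169 1.1218]
P' = Q + AᵀP(A−BK) = [72.5955 3.8169; 3.8169 2.1218]
tr(P') = 74.7174


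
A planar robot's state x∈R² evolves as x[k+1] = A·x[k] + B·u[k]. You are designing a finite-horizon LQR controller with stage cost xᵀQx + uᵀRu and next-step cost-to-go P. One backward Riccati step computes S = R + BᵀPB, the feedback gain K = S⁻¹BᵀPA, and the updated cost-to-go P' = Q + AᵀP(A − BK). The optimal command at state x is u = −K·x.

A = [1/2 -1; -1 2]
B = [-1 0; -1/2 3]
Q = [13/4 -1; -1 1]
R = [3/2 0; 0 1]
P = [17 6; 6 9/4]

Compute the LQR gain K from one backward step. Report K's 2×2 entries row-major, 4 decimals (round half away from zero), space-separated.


BᵀP = [-20.0000 -7.1250; 18.0000 6.7500]
S = R + BᵀPB = [3/2 0; 0 1] + [23.5625 -21.3750; -21.3750 20.2500] = [25.0625 -21.3750; -21.3750 21.2500]
BᵀPA = [-2.8750 5.7500; 2.2500 -4.5000]
K = S⁻¹·BᵀPA = [-0.1718 0.3435; -0.0669 0.1338]
A−BK = [0.3282 -0.6565; -0.8852 1.7704]
AᵀP(A−BK) = [0.1567 -0.3134; -0.3134 0.6268]
P' = Q + AᵀP(A−BK) = [3.4067 -1.3134; -1.3134 1.6268]
tr(P') = 5.0334

-0.1718 0.3435 -0.0669 0.1338


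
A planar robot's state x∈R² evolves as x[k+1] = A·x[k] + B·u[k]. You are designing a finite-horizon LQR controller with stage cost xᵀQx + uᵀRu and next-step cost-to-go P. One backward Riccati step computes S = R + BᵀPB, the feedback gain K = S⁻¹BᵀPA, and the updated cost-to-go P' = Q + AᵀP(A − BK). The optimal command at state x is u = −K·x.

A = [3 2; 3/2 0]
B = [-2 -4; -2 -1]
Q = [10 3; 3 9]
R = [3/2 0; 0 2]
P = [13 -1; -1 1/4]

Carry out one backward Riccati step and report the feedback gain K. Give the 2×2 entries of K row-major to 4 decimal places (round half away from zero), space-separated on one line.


-0.3794 -0.1455 -0.5514 -0.4364

BᵀP = [-24.0000 1.5000; -51.0000 3.7500]
S = R + BᵀPB = [3/2 0; 0 2] + [45.0000 94.5000; 94.5000 200.2500] = [46.5000 94.5000; 94.5000 202.2500]
BᵀPA = [-69.7500 -48.0000; -147.3750 -102.0000]
K = S⁻¹·BᵀPA = [-0.3794 -0.1455; -0.5514 -0.4364]
A−BK = [0.0356 -0.0364; 0.1897 -0.7273]
AᵀP(A−BK) = [0.8360 0.5455; 0.5455 0.5091]
P' = Q + AᵀP(A−BK) = [10.8360 3.5455; 3.5455 9.5091]
tr(P') = 20.3451


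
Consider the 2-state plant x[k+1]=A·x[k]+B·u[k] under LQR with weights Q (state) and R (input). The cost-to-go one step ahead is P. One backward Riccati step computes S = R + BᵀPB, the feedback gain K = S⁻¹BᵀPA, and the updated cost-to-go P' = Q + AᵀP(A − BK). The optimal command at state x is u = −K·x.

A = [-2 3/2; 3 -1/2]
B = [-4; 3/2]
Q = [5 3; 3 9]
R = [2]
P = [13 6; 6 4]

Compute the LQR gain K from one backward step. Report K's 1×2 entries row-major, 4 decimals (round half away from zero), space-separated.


0.2177 -0.3776

BᵀP = [-43.0000 -18.0000]
S = R + BᵀPB = [2] + [145.0000] = [147.0000]
BᵀPA = [32.0000 -55.5000]
K = S⁻¹·BᵀPA = [0.2177 -0.3776]
A−BK = [-1.1293 -0.0102; 2.6735 0.0663]
AᵀP(A−BK) = [9.0340 0.0816; 0.0816 0.2959]
P' = Q + AᵀP(A−BK) = [14.0340 3.0816; 3.0816 9.2959]
tr(P') = 23.3299


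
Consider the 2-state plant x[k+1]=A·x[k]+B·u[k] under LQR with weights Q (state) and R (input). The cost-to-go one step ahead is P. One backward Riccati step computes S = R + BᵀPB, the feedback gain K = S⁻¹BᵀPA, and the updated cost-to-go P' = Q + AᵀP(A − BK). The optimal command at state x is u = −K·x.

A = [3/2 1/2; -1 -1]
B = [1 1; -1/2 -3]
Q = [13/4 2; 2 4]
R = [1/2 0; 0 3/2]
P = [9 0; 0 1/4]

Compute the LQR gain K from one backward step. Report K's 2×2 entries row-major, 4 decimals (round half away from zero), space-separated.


1.1791 0.2865 0.2507 0.2011

BᵀP = [9.0000 -0.1250; 9.0000 -0.7500]
S = R + BᵀPB = [1/2 0; 0 3/2] + [9.0625 9.3750; 9.3750 11.2500] = [9.5625 9.3750; 9.3750 12.7500]
BᵀPA = [13.6250 4.6250; 14.2500 5.2500]
K = S⁻¹·BᵀPA = [1.1791 0.2865; 0.2507 0.2011]
A−BK = [0.0702 0.0124; 0.3416 -0.2534]
AᵀP(A−BK) = [0.8629 0.2307; 0.2307 0.1191]
P' = Q + AᵀP(A−BK) = [4.1129 2.2307; 2.2307 4.1191]
tr(P') = 8.2321


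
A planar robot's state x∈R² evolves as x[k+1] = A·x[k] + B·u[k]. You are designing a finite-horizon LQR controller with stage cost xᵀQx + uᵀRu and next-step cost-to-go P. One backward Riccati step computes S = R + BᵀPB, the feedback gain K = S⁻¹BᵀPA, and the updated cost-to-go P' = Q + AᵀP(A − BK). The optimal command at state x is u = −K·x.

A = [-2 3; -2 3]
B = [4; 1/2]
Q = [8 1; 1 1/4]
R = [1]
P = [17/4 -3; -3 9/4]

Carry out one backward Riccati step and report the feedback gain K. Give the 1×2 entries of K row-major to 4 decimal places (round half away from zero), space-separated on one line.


BᵀP = [15.5000 -10.8750]
S = R + BᵀPB = [1] + [56.5625] = [57.5625]
BᵀPA = [-9.2500 13.8750]
K = S⁻¹·BᵀPA = [-0.1607 0.2410]
A−BK = [-1.3572 2.0358; -1.9197 2.8795]
AᵀP(A−BK) = [0.5136 -0.7704; -0.7704 1.1555]
P' = Q + AᵀP(A−BK) = [8.5136 0.2296; 0.2296 1.4055]
tr(P') = 9.9191

-0.1607 0.2410


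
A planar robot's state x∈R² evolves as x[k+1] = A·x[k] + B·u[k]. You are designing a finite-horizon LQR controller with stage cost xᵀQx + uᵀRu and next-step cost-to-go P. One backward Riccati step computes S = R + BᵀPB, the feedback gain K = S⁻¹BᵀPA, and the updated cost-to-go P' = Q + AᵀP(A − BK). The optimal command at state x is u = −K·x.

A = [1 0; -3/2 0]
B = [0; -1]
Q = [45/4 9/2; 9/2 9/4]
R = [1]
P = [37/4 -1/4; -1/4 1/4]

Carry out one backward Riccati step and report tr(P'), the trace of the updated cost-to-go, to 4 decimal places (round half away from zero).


BᵀP = [0.2500 -0.2500]
S = R + BᵀPB = [1] + [0.2500] = [1.2500]
BᵀPA = [0.6250 0.0000]
K = S⁻¹·BᵀPA = [0.5000 0.0000]
A−BK = [1.0000 0.0000; -1.0000 0.0000]
AᵀP(A−BK) = [10.2500 0.0000; 0.0000 0.0000]
P' = Q + AᵀP(A−BK) = [21.5000 4.5000; 4.5000 2.2500]
tr(P') = 23.7500

23.7500


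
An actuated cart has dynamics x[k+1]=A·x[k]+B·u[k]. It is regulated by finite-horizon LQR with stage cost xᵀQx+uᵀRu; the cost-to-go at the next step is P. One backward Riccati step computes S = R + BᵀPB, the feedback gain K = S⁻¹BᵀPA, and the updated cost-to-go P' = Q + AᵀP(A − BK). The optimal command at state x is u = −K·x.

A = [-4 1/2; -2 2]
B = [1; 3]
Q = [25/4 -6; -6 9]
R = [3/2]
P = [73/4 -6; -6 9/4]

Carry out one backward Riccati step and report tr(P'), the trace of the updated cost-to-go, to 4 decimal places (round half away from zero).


219.5898

BᵀP = [0.2500 0.7500]
S = R + BᵀPB = [3/2] + [2.5000] = [4.0000]
BᵀPA = [-2.5000 1.6250]
K = S⁻¹·BᵀPA = [-0.6250 0.4063]
A−BK = [-3.3750 0.0938; -0.1250 0.7813]
AᵀP(A−BK) = [203.4375 9.5156; 9.5156 0.9023]
P' = Q + AᵀP(A−BK) = [209.6875 3.5156; 3.5156 9.9023]
tr(P') = 219.5898


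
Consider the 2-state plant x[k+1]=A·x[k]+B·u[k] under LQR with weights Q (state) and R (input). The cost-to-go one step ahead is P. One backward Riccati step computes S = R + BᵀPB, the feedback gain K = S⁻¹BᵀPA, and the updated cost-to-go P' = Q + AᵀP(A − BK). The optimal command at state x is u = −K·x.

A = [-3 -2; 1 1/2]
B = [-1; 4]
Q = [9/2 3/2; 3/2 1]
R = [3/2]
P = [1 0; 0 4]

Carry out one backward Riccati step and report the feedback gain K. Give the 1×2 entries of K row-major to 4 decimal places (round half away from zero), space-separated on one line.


0.2857 0.1504

BᵀP = [-1.0000 16.0000]
S = R + BᵀPB = [3/2] + [65.0000] = [66.5000]
BᵀPA = [19.0000 10.0000]
K = S⁻¹·BᵀPA = [0.2857 0.1504]
A−BK = [-2.7143 -1.8496; -0.1429 -0.1015]
AᵀP(A−BK) = [7.5714 5.1429; 5.1429 3.4962]
P' = Q + AᵀP(A−BK) = [12.0714 6.6429; 6.6429 4.4962]
tr(P') = 16.5677


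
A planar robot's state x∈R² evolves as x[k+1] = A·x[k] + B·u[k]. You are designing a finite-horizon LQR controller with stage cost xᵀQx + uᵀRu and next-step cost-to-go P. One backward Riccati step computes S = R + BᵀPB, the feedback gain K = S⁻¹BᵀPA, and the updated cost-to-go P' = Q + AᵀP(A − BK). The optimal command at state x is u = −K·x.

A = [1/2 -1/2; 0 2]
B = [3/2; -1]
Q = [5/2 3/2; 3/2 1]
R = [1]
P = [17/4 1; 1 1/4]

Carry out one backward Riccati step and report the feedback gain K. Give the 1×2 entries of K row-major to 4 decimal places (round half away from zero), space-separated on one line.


0.3440 -0.0240

BᵀP = [5.3750 1.2500]
S = R + BᵀPB = [1] + [6.8125] = [7.8125]
BᵀPA = [2.6875 -0.1875]
K = S⁻¹·BᵀPA = [0.3440 -0.0240]
A−BK = [-0.0160 -0.4640; 0.3440 1.9760]
AᵀP(A−BK) = [0.1380 0.0020; 0.0020 0.0580]
P' = Q + AᵀP(A−BK) = [2.6380 1.5020; 1.5020 1.0580]
tr(P') = 3.6960


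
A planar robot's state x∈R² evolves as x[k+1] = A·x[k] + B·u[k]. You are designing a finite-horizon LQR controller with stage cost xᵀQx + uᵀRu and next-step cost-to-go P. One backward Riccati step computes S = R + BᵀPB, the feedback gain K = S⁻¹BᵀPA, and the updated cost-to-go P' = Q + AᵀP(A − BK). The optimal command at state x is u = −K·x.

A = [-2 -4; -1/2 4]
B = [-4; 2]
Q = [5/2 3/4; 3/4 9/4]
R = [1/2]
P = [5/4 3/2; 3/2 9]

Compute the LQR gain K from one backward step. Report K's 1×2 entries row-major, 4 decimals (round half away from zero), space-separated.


-0.0615 1.7231

BᵀP = [-2.0000 12.0000]
S = R + BᵀPB = [1/2] + [32.0000] = [32.5000]
BᵀPA = [-2.0000 56.0000]
K = S⁻¹·BᵀPA = [-0.0615 1.7231]
A−BK = [-2.2462 2.8923; -0.3769 0.5538]
AᵀP(A−BK) = [10.1269 -13.5538; -13.5538 19.5077]
P' = Q + AᵀP(A−BK) = [12.6269 -12.8038; -12.8038 21.7577]
tr(P') = 34.3846


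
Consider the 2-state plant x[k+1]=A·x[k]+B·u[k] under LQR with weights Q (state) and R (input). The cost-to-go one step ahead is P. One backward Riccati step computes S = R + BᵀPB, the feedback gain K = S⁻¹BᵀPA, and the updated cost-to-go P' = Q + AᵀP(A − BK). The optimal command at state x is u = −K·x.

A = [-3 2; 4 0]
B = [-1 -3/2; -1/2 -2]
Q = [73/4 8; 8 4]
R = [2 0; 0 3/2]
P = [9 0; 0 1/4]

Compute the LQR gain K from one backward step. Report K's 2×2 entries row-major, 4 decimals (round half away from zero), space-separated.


1.1739 -0.6109 0.9828 -0.8176

BᵀP = [-9.0000 -0.1250; -13.5000 -0.5000]
S = R + BᵀPB = [2 0; 0 3/2] + [9.0625 13.7500; 13.7500 21.2500] = [11.0625 13.7500; 13.7500 22.7500]
BᵀPA = [26.5000 -18.0000; 38.5000 -27.0000]
K = S⁻¹·BᵀPA = [1.1739 -0.6109; 0.9828 -0.8176]
A−BK = [-0.3519 0.1627; 6.5525 -1.9406]
AᵀP(A−BK) = [16.0534 -6.3339; -6.3339 2.9289]
P' = Q + AᵀP(A−BK) = [34.3034 1.6661; 1.6661 6.9289]
tr(P') = 41.2323


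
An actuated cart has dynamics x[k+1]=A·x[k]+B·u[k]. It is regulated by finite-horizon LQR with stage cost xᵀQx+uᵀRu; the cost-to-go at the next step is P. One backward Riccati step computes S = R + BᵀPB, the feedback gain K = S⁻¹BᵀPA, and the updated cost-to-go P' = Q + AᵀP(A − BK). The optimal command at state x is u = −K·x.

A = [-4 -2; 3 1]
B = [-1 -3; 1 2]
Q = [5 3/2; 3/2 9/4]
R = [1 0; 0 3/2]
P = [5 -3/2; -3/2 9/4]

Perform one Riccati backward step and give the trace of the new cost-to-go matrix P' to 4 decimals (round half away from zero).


BᵀP = [-6.5000 3.7500; -18.0000 9.0000]
S = R + BᵀPB = [1 0; 0 3/2] + [10.2500 27.0000; 27.0000 72.0000] = [11.2500 27.0000; 27.0000 73.5000]
BᵀPA = [37.2500 16.7500; 99.0000 45.0000]
K = S⁻¹·BᵀPA = [0.6628 0.1648; 1.1034 0.5517]
A−BK = [-0.0268 -0.1801; 0.1303 -0.2682]
AᵀP(A−BK) = [2.3180 0.9923; 0.9923 0.6628]
P' = Q + AᵀP(A−BK) = [7.3180 2.4923; 2.4923 2.9128]
tr(P') = 10.2308

10.2308


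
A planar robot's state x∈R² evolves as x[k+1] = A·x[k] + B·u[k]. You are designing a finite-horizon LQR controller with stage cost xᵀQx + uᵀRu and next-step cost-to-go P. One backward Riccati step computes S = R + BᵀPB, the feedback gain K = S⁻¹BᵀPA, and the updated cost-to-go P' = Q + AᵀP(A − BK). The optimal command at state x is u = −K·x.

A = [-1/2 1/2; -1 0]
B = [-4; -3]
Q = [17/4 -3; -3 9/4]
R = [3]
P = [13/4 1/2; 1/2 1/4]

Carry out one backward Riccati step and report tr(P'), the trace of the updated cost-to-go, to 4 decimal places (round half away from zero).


6.6719

BᵀP = [-14.5000 -2.7500]
S = R + BᵀPB = [3] + [66.2500] = [69.2500]
BᵀPA = [10.0000 -7.2500]
K = S⁻¹·BᵀPA = [0.1444 -0.1047]
A−BK = [0.0776 0.0812; -0.5668 -0.3141]
AᵀP(A−BK) = [0.1185 -0.0156; -0.0156 0.0535]
P' = Q + AᵀP(A−BK) = [4.3685 -3.0156; -3.0156 2.3035]
tr(P') = 6.6719


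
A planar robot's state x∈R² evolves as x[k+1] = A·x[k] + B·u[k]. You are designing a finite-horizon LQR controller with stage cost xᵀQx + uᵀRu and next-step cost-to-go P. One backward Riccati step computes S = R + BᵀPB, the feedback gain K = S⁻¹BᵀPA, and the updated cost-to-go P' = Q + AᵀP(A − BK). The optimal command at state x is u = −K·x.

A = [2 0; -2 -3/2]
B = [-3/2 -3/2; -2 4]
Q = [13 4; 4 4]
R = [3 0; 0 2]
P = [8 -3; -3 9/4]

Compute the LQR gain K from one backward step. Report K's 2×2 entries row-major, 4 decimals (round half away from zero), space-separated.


-0.4194 0.1782 -0.7742 -0.2375

BᵀP = [-6.0000 0.0000; -24.0000 13.5000]
S = R + BᵀPB = [3 0; 0 2] + [9.0000 9.0000; 9.0000 90.0000] = [12.0000 9.0000; 9.0000 92.0000]
BᵀPA = [-12.0000 0.0000; -75.0000 -20.2500]
K = S⁻¹·BᵀPA = [-0.4194 0.1782; -0.7742 -0.2375]
A−BK = [0.2097 -0.0891; 0.2581 -0.1935]
AᵀP(A−BK) = [1.9032 0.0726; 0.0726 0.2524]
P' = Q + AᵀP(A−BK) = [14.9032 4.0726; 4.0726 4.2524]
tr(P') = 19.1556


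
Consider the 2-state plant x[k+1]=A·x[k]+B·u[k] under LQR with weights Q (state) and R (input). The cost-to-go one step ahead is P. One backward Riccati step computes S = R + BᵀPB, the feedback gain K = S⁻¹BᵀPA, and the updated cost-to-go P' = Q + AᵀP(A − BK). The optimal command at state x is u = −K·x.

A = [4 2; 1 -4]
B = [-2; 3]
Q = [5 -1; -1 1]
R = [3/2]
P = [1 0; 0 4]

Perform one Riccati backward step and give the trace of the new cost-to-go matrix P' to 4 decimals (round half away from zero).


BᵀP = [-2.0000 12.0000]
S = R + BᵀPB = [3/2] + [40.0000] = [41.5000]
BᵀPA = [4.0000 -52.0000]
K = S⁻¹·BᵀPA = [0.0964 -1.2530]
A−BK = [4.1928 -0.5060; 0.7108 -0.2410]
AᵀP(A−BK) = [19.6145 -2.9880; -2.9880 2.8434]
P' = Q + AᵀP(A−BK) = [24.6145 -3.9880; -3.9880 3.8434]
tr(P') = 28.4578

28.4578


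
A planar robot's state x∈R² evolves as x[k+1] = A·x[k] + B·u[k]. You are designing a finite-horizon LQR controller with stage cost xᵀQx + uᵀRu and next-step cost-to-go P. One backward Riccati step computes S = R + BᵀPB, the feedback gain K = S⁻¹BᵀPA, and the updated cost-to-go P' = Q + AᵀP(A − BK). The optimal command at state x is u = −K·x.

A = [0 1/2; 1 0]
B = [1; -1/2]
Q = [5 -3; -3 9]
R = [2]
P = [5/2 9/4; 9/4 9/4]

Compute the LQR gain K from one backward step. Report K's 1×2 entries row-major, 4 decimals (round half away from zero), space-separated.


0.4000 0.2444

BᵀP = [1.3750 1.1250]
S = R + BᵀPB = [2] + [0.8125] = [2.8125]
BᵀPA = [1.1250 0.6875]
K = S⁻¹·BᵀPA = [0.4000 0.2444]
A−BK = [-0.4000 0.2556; 1.2000 0.1222]
AᵀP(A−BK) = [1.8000 0.8500; 0.8500 0.4569]
P' = Q + AᵀP(A−BK) = [6.8000 -2.1500; -2.1500 9.4569]
tr(P') = 16.2569


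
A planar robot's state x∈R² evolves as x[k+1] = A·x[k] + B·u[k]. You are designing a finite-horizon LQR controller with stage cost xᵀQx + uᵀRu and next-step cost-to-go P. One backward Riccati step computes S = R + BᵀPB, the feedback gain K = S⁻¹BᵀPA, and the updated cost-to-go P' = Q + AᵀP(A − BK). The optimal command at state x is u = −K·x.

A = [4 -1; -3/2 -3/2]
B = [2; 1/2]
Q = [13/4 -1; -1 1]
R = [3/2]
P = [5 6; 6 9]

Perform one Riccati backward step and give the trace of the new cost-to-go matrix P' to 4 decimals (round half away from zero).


15.1171

BᵀP = [13.0000 16.5000]
S = R + BᵀPB = [3/2] + [34.2500] = [35.7500]
BᵀPA = [27.2500 -37.7500]
K = S⁻¹·BᵀPA = [0.7622 -1.0559]
A−BK = [2.4755 1.1119; -1.8811 -0.9720]
AᵀP(A−BK) = [7.4790 2.0245; 2.0245 3.3881]
P' = Q + AᵀP(A−BK) = [10.7290 1.0245; 1.0245 4.3881]
tr(P') = 15.1171


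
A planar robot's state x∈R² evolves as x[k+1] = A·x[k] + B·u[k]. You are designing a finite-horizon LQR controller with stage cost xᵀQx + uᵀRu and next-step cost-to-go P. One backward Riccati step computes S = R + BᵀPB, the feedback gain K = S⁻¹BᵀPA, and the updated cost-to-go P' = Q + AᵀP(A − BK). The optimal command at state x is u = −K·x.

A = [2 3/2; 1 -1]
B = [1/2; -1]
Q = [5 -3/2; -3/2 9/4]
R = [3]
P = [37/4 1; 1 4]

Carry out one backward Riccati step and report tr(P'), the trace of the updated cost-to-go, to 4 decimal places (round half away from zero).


62.7613

BᵀP = [3.6250 -3.5000]
S = R + BᵀPB = [3] + [5.3125] = [8.3125]
BᵀPA = [3.7500 8.9375]
K = S⁻¹·BᵀPA = [0.4511 1.0752]
A−BK = [1.7744 0.9624; 1.4511 0.0752]
AᵀP(A−BK) = [43.3083 19.2180; 19.2180 12.2030]
P' = Q + AᵀP(A−BK) = [48.3083 17.7180; 17.7180 14.4530]
tr(P') = 62.7613


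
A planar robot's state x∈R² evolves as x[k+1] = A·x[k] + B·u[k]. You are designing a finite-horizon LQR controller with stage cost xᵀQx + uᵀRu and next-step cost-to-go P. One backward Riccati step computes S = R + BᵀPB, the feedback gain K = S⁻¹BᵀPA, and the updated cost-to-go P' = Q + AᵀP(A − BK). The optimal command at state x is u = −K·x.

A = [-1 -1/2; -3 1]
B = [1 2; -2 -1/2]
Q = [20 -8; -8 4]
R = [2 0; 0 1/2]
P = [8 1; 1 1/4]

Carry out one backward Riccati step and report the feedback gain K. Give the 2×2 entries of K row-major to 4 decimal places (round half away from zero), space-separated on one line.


0.2504 -0.0972 -0.7875 -0.1549

BᵀP = [6.0000 0.5000; 15.5000 1.8750]
S = R + BᵀPB = [2 0; 0 1/2] + [5.0000 11.7500; 11.7500 30.0625] = [7.0000 11.7500; 11.7500 30.5625]
BᵀPA = [-7.5000 -2.5000; -21.1250 -5.8750]
K = S⁻¹·BᵀPA = [0.2504 -0.0972; -0.7875 -0.1549]
A−BK = [0.3245 -0.0931; -2.8929 0.7282]
AᵀP(A−BK) = [1.4926 -0.2504; -0.2504 0.0972]
P' = Q + AᵀP(A−BK) = [21.4926 -8.2504; -8.2504 4.0972]
tr(P') = 25.5898


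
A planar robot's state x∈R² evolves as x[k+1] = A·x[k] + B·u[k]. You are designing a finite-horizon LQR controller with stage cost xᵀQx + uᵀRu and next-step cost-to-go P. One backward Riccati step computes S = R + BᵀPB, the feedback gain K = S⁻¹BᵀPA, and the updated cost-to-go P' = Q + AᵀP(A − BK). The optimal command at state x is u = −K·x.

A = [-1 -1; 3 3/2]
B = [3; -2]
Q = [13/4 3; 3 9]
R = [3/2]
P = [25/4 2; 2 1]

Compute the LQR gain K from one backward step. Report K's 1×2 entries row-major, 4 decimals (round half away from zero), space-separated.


BᵀP = [14.7500 4.0000]
S = R + BᵀPB = [3/2] + [36.2500] = [37.7500]
BᵀPA = [-2.7500 -8.7500]
K = S⁻¹·BᵀPA = [-0.0728 -0.2318]
A−BK = [-0.7815 -0.3046; 2.8543 1.0364]
AᵀP(A−BK) = [3.0497 1.1126; 1.1126 0.4719]
P' = Q + AᵀP(A−BK) = [6.2997 4.1126; 4.1126 9.4719]
tr(P') = 15.7715

-0.0728 -0.2318


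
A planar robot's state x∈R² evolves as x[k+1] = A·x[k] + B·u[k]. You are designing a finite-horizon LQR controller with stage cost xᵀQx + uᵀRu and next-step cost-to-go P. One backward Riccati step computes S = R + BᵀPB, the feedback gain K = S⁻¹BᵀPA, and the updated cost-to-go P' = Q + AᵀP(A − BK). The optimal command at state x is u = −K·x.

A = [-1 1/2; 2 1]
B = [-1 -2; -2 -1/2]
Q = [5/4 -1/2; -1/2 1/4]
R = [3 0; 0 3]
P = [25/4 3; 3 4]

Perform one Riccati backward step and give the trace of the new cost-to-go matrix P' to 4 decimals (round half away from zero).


BᵀP = [-12.2500 -11.0000; -14.0000 -8.0000]
S = R + BᵀPB = [3 0; 0 3] + [34.2500 30.0000; 30.0000 32.0000] = [37.2500 30.0000; 30.0000 35.0000]
BᵀPA = [-9.7500 -17.1250; -2.0000 -15.0000]
K = S⁻¹·BᵀPA = [-0.6966 -0.3700; 0.5399 -0.1115]
A−BK = [-0.6167 -0.0929; 0.8768 0.2043]
AᵀP(A−BK) = [4.5381 1.0449; 1.0449 0.5550]
P' = Q + AᵀP(A−BK) = [5.7881 0.5449; 0.5449 0.8050]
tr(P') = 6.5930

6.5930


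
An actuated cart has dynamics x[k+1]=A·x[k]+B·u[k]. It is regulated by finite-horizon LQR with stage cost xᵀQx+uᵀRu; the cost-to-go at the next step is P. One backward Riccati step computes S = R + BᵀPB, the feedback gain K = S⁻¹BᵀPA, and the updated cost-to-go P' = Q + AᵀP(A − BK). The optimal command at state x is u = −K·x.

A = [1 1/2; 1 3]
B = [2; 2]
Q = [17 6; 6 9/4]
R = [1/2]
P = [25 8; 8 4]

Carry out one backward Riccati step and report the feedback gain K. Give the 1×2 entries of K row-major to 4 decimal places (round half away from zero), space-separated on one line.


BᵀP = [66.0000 24.0000]
S = R + BᵀPB = [1/2] + [180.0000] = [180.5000]
BᵀPA = [90.0000 105.0000]
K = S⁻¹·BᵀPA = [0.4986 0.5817]
A−BK = [0.0028 -0.6634; 0.0028 1.8366]
AᵀP(A−BK) = [0.1247 0.1454; 0.1454 5.1697]
P' = Q + AᵀP(A−BK) = [17.1247 6.1454; 6.1454 7.4197]
tr(P') = 24.5443

0.4986 0.5817


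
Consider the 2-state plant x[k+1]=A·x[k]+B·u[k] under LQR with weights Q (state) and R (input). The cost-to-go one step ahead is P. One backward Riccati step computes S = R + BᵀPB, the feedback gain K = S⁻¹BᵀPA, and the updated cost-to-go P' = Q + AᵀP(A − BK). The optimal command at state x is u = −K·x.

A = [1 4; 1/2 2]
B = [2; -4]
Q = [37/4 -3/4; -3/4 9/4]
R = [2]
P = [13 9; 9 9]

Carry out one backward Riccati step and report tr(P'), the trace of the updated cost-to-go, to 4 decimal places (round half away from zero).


BᵀP = [-10.0000 -18.0000]
S = R + BᵀPB = [2] + [52.0000] = [54.0000]
BᵀPA = [-19.0000 -76.0000]
K = S⁻¹·BᵀPA = [-0.3519 -1.4074]
A−BK = [1.7037 6.8148; -0.9074 -3.6296]
AᵀP(A−BK) = [17.5648 70.2593; 70.2593 281.0370]
P' = Q + AᵀP(A−BK) = [26.8148 69.5093; 69.5093 283.2870]
tr(P') = 310.1019

310.1019


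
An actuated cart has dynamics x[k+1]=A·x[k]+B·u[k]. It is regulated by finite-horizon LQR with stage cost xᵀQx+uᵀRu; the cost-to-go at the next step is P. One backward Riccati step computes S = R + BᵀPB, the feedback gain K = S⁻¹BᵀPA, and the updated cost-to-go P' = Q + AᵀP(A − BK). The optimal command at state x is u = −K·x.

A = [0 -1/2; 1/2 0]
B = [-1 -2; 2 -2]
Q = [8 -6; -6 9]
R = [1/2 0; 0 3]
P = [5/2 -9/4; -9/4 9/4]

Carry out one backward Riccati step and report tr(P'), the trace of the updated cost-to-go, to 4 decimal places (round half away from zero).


BᵀP = [-7.0000 6.7500; -0.5000 0.0000]
S = R + BᵀPB = [1/2 0; 0 3] + [20.5000 0.5000; 0.5000 1.0000] = [21.0000 0.5000; 0.5000 4.0000]
BᵀPA = [3.3750 3.5000; 0.0000 0.2500]
K = S⁻¹·BᵀPA = [0.1612 0.1657; -0.0201 0.0418]
A−BK = [0.1209 -0.2507; 0.1373 -0.2478]
AᵀP(A−BK) = [0.0185 0.0034; 0.0034 0.0347]
P' = Q + AᵀP(A−BK) = [8.0185 -5.9966; -5.9966 9.0347]
tr(P') = 17.0532

17.0532


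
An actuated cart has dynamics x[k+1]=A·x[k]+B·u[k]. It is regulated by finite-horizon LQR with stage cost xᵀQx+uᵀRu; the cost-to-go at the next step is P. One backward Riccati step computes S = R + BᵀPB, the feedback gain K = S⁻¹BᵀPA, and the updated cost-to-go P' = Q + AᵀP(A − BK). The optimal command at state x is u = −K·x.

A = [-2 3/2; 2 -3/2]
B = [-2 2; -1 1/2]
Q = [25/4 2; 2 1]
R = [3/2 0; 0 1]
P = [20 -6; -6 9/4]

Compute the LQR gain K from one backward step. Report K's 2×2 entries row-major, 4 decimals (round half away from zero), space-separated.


0.2477 -0.1858 -1.1517 0.8638

BᵀP = [-34.0000 9.7500; 37.0000 -10.8750]
S = R + BᵀPB = [3/2 0; 0 1] + [58.2500 -63.1250; -63.1250 68.5625] = [59.7500 -63.1250; -63.1250 69.5625]
BᵀPA = [87.5000 -65.6250; -95.7500 71.8125]
K = S⁻¹·BᵀPA = [0.2477 -0.1858; -1.1517 0.8638]
A−BK = [0.7988 -0.5991; 2.8235 -2.1176]
AᵀP(A−BK) = [5.0526 -3.7895; -3.7895 2.8421]
P' = Q + AᵀP(A−BK) = [11.3026 -1.7895; -1.7895 3.8421]
tr(P') = 15.1447


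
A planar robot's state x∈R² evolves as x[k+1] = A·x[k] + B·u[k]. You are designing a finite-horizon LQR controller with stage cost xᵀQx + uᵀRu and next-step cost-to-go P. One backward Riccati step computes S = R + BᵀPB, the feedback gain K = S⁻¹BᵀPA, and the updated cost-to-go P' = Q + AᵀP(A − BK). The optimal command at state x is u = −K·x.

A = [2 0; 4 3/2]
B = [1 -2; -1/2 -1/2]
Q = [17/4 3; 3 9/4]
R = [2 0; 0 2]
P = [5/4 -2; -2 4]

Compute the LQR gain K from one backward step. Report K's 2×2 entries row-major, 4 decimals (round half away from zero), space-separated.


BᵀP = [2.2500 -4.0000; -1.5000 2.0000]
S = R + BᵀPB = [2 0; 0 2] + [4.2500 -2.5000; -2.5000 2.0000] = [6.2500 -2.5000; -2.5000 4.0000]
BᵀPA = [-11.5000 -6.0000; 5.0000 3.0000]
K = S⁻¹·BᵀPA = [-1.7867 -0.8800; 0.1333 0.2000]
A−BK = [4.0533 1.2800; 3.1733 1.1600]
AᵀP(A−BK) = [15.7867 6.8800; 6.8800 3.1200]
P' = Q + AᵀP(A−BK) = [20.0367 9.8800; 9.8800 5.3700]
tr(P') = 25.4067

-1.7867 -0.8800 0.1333 0.2000


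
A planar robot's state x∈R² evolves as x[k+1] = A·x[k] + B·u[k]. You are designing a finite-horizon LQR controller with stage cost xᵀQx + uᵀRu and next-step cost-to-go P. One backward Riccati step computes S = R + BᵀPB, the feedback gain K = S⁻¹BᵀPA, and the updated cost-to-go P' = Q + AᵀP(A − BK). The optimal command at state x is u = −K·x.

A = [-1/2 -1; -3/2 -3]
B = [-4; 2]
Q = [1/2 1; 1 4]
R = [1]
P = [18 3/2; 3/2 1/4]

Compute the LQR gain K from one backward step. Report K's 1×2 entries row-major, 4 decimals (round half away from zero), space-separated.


BᵀP = [-69.0000 -5.5000]
S = R + BᵀPB = [1] + [265.0000] = [266.0000]
BᵀPA = [42.7500 85.5000]
K = S⁻¹·BᵀPA = [0.1607 0.3214]
A−BK = [0.1429 0.2857; -1.8214 -3.6429]
AᵀP(A−BK) = [0.4420 0.8839; 0.8839 1.7679]
P' = Q + AᵀP(A−BK) = [0.9420 1.8839; 1.8839 5.7679]
tr(P') = 6.7098

0.1607 0.3214


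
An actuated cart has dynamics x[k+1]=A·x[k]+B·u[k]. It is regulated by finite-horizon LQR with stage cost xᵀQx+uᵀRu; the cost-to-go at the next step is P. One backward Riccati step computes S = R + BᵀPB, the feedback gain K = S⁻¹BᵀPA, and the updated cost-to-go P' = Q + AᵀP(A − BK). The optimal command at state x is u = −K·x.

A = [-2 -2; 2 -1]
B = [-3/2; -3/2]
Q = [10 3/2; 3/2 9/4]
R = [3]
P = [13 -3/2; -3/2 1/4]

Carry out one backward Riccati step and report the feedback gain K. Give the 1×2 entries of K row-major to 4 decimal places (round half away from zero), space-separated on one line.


1.4676 1.2518

BᵀP = [-17.2500 1.8750]
S = R + BᵀPB = [3] + [23.0625] = [26.0625]
BᵀPA = [38.2500 32.6250]
K = S⁻¹·BᵀPA = [1.4676 1.2518]
A−BK = [0.2014 -0.1223; 4.2014 0.8777]
AᵀP(A−BK) = [8.8633 6.6187; 6.6187 5.4101]
P' = Q + AᵀP(A−BK) = [18.8633 8.1187; 8.1187 7.6601]
tr(P') = 26.5234
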